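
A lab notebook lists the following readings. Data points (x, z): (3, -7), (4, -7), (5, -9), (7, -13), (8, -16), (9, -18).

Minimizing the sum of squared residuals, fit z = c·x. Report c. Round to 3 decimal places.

Normal-equation sums: Σx·x = 244.
Right-hand side: Σx·z = -475.
So AᵀA·[c]ᵀ = Aᵀz: [[244]]·[c]ᵀ = [-475]ᵀ.
c = (-475)/244 = -1.94672.

c = -1.947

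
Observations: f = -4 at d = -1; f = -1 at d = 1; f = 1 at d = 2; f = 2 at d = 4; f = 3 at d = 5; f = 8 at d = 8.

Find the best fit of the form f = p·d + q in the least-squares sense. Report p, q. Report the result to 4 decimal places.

p = 1.2492, q = -2.4557

From the data, Σd·d = 111, Σd = 19, Σ1 = 6.
Moment sums: Σd·f = 92, Σf = 9.
Normal equations: [[111, 19]; [19, 6]]·[p, q]ᵀ = [92, 9]ᵀ.
Δ = 111·6 − 19² = 305.
p = (92·6 − 19·9)/305 = 381/305; q = (111·9 − 19·92)/305 = -749/305.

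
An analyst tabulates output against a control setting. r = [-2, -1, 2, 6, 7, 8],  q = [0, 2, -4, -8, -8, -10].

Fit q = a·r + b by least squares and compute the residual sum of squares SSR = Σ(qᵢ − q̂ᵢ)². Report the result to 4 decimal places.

SSR = 6.3796

The normal system AᵀA·[a, b]ᵀ = Aᵀq is [[158, 20]; [20, 6]]·[a, b]ᵀ = [-194, -28]ᵀ.
Eliminating b: 6·(row 1) − 20·(row 2) gives 548·a = 6·(-194) − 20·(-28) = -604, so a = -151/137.
Then b = ((-28) − 20·(-151/137))/6 = -136/137.
Residuals: -166/137, 259/137, -110/137, -54/137, 97/137, -26/137; SSR = 874/137.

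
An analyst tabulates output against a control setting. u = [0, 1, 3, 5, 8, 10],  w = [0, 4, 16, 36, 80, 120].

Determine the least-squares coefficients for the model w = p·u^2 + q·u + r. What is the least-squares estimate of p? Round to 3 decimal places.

p = 0.965

From the data, Σu^2·u^2 = 14803, Σu^2·u = 1665, Σu^2 = 199, Σu·u = 199, Σu = 27, Σ1 = 6.
For Xᵀw: Σu^2·w = 18168, Σu·w = 2072, Σw = 256.
Inverting the 3×3 Gram matrix, [p, q, r]ᵀ = [7885/8173, 18731/8173, 2906/8173]ᵀ.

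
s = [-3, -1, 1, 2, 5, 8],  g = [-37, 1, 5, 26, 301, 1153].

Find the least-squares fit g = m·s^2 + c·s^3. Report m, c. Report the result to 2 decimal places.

Setting ∂/∂m … = 0 gives: 4820·m + 35682·c = 81094;  35682·m + 278564·c = 629172.
det = 4820·278564 − 35682² = 69473356.
m = (81094·278564 − 35682·629172)/69473356 = 34938428/17368339; c = (4820·629172 − 35682·81094)/69473356 = 34753233/17368339.

m = 2.01, c = 2.00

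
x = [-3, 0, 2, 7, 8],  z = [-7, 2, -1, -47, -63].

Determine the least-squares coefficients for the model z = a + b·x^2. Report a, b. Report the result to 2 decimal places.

Forming MᵀM = [[5, 126]; [126, 6594]] and Mᵀz = [-116, -6402]ᵀ gives MᵀM·[a, b]ᵀ = Mᵀz.
det = 5·6594 − 126² = 17094.
a = ((-116)·6594 − 126·(-6402))/17094 = 994/407; b = (5·(-6402) − 126·(-116))/17094 = -2899/2849.

a = 2.44, b = -1.02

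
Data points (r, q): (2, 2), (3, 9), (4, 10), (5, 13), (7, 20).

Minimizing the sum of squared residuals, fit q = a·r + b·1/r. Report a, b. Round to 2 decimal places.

a = 2.97, b = -5.97

With design matrix A, AᵀA = [[103, 5]; [5, 85381/176400]] and Aᵀq = [276, 837/70]ᵀ.
Eliminating b: (85381/176400)·(row 1) − 5·(row 2) gives (4384243/176400)·a = (85381/176400)·276 − 5·(837/70) = 1084913/14700, so a = 13018956/4384243.
Then b = ((837/70) − 5·(13018956/4384243))/(85381/176400) = -26180280/4384243.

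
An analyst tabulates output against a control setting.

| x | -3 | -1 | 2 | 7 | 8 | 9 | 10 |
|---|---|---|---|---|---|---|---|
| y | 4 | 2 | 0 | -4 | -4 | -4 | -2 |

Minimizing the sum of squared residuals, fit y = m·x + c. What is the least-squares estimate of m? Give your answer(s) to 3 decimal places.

With design matrix M, MᵀM = [[308, 32]; [32, 7]] and Mᵀy = [-130, -8]ᵀ.
Eliminating c: 7·(row 1) − 32·(row 2) gives 1132·m = 7·(-130) − 32·(-8) = -654, so m = -327/566.
Then c = ((-8) − 32·(-327/566))/7 = 424/283.

m = -0.578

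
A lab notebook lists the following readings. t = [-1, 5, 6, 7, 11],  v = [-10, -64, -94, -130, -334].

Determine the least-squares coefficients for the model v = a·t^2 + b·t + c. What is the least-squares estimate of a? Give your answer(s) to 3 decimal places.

a = -3.000

AᵀA·[a, b, c]ᵀ = Aᵀv reads: 18964·a + 2014·b + 232·c = -51778;  2014·a + 232·b + 28·c = -5458;  232·a + 28·b + 5·c = -632.
(Σt^2·t^2 = 18964, Σt^2·t = 2014, Σt^2 = 232, Σt·t = 232, Σt = 28, Σ1 = 5, Σt^2·v = -51778, Σt·v = -5458, Σv = -632.)
Row-reducing yields a = -3, b = 3, c = -4.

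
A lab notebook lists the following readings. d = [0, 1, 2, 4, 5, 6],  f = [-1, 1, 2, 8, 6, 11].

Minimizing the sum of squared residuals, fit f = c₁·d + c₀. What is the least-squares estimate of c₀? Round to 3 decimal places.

c₀ = -1.071

The normal system XᵀX·[c₁, c₀]ᵀ = Xᵀf is [[82, 18]; [18, 6]]·[c₁, c₀]ᵀ = [133, 27]ᵀ.
det = 82·6 − 18² = 168.
c₁ = (133·6 − 18·27)/168 = 13/7; c₀ = (82·27 − 18·133)/168 = -15/14.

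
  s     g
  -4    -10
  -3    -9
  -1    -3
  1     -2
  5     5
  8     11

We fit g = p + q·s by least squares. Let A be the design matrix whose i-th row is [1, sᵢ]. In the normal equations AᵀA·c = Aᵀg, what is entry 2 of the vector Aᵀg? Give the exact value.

181

Entry 2 ↔ basis s, so (Aᵀg)_{2} = Σᵢ (s)·gᵢ = (-4)·(-10) + (-3)·(-9) + (-1)·(-3) + (1)·(-2) + (5)·(5) + (8)·(11) = 181.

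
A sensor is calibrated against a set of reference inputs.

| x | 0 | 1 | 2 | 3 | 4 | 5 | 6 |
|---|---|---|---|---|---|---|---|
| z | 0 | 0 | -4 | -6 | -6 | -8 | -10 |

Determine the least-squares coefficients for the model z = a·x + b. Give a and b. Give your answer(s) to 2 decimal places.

Normal-equation sums: Σx·x = 91, Σx = 21, Σ1 = 7.
Right-hand side: Σx·z = -150, Σz = -34.
AᵀA·[a, b]ᵀ = Aᵀz becomes [[91, 21]; [21, 7]]·[a, b]ᵀ = [-150, -34]ᵀ.
Determinant 91·7 − 21² = 196.
a = ((-150)·7 − 21·(-34))/196 = -12/7; b = (91·(-34) − 21·(-150))/196 = 2/7.

a = -1.71, b = 0.29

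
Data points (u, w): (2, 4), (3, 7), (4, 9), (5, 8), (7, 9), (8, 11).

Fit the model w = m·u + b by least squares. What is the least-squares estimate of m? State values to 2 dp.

m = 0.89

XᵀX·[m, b]ᵀ = Xᵀw reads: 167·m + 29·b = 256;  29·m + 6·b = 48.
det = 167·6 − 29² = 161.
m = (256·6 − 29·48)/161 = 144/161; b = (167·48 − 29·256)/161 = 592/161.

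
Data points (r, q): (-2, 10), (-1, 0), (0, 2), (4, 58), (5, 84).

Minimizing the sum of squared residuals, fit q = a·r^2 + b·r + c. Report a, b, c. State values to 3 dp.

Entries of AᵀA: Σr^2·r^2 = 898, Σr^2·r = 180, Σr^2 = 46, Σr·r = 46, Σr = 6, Σ1 = 5.
And Σr^2·q = 3068, Σr·q = 632, Σq = 154.
Row-reducing yields a = 10320/3559, b = 7826/3559, c = 5282/3559.

a = 2.900, b = 2.199, c = 1.484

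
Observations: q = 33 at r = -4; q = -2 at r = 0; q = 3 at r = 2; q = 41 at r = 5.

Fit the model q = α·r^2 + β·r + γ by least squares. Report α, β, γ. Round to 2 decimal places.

α = 1.94, β = -1.07, γ = -2.30

With design matrix A, AᵀA = [[897, 69, 45]; [69, 45, 3]; [45, 3, 4]] and Aᵀq = [1565, 79, 75]ᵀ.
Row-reducing yields α = 20021/10308, β = -11023/10308, γ = -3949/1718.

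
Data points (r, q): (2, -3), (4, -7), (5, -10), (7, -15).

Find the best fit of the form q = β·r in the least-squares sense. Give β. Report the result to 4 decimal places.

β = -2.0106

From the data, Σr·r = 94.
And Σr·q = -189.
XᵀX·[β]ᵀ = Xᵀq becomes [[94]]·[β]ᵀ = [-189]ᵀ.
β = (-189)/94 = -2.01064.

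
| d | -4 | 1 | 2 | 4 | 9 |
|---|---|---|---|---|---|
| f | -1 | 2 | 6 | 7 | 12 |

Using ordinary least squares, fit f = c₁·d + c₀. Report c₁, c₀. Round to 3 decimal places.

Compute the Gram sums: Σd·d = 118, Σd = 12, Σ1 = 5.
Right-hand side: Σd·f = 154, Σf = 26.
Δ = 118·5 − 12² = 446.
c₁ = (154·5 − 12·26)/446 = 229/223; c₀ = (118·26 − 12·154)/446 = 610/223.

c₁ = 1.027, c₀ = 2.735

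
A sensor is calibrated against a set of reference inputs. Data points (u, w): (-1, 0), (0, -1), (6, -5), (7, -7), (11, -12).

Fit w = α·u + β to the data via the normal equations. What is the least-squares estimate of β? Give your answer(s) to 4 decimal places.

β = -0.6364

Forming AᵀA = [[207, 23]; [23, 5]] and Aᵀw = [-211, -25]ᵀ gives AᵀA·[α, β]ᵀ = Aᵀw.
Δ = 207·5 − 23² = 506.
α = ((-211)·5 − 23·(-25))/506 = -240/253; β = (207·(-25) − 23·(-211))/506 = -7/11.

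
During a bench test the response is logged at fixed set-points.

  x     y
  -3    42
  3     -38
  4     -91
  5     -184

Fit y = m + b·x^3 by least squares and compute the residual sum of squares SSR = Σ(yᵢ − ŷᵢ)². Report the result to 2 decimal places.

Sums needed: Σ1 = 4, Σx^3 = 189, Σx^3·x^3 = 21179.
For Mᵀy: Σy = -271, Σx^3·y = -30984.
So MᵀM·[m, b]ᵀ = Mᵀy: [[4, 189]; [189, 21179]]·[m, b]ᵀ = [-271, -30984]ᵀ.
Determinant 4·21179 − 189² = 48995.
m = ((-271)·21179 − 189·(-30984))/48995 = 116467/48995; b = (4·(-30984) − 189·(-271))/48995 = -72717/48995.
Residuals: -22036/48995, -14918/48995, 78876/48995, -41922/48995; SSR = 177304/48995.

SSR = 3.62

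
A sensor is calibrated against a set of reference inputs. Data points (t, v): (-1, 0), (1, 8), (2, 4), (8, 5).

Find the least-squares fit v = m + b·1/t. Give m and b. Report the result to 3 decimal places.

m = 3.676, b = 3.676

Setting ∂/∂m … = 0 gives: 4·m + (5/8)·b = 17;  (5/8)·m + (145/64)·b = 85/8.
(Σ1 = 4, Σ1/t = 5/8, Σ1/t·1/t = 145/64, Σv = 17, Σ1/t·v = 85/8.)
Δ = 4·(145/64) − (5/8)² = 555/64.
m = (17·(145/64) − (5/8)·(85/8))/(555/64) = 136/37; b = (4·(85/8) − (5/8)·17)/(555/64) = 136/37.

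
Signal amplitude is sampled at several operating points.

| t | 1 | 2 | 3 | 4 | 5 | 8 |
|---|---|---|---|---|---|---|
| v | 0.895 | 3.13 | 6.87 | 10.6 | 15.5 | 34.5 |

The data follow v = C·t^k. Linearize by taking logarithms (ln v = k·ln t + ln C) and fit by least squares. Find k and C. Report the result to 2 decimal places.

k = 1.76, C = 0.93

Let Y = ln v. Fitting Y = k·ln t + ln C by least squares:
Σln t = 6.8669, Σ(ln t)² = 10.5236, Σln v = 11.5999, Σln t·ln v = 17.9554.
Equations: 10.5236·k + 6.8669·ln C = 17.9554;  6.8669·k + 6·ln C = 11.5999.
Δ = 10.5236·6 − (6.8669)² = 15.9867; k = (17.9554·6 − 6.8669·11.5999)/15.9867 = 1.75623, ln C = (10.5236·11.5999 − 6.8669·17.9554)/15.9867 = -0.07667, so C = exp(-0.07667) = 0.92620.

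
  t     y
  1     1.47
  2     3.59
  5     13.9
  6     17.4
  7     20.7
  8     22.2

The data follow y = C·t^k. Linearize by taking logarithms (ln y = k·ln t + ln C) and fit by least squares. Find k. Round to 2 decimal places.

Taking logs, ln y = k·ln t + ln C, so regress ln y on ln t.
Σln t = 8.1197, Σ(ln t)² = 14.3918, Σln y = 13.2820, Σln t·ln y = 22.5827.
Equations: 14.3918·k + 8.1197·ln C = 22.5827;  8.1197·k + 6·ln C = 13.2820.
Slope k = (n·Σln t·ln y − Σln t·Σln y)/(n·Σ(ln t)² − (Σln t)²) = (6·22.5827 − 8.1197·13.2820)/20.4213 = 1.35401; ln C = (Σln y − k·Σln t)/n = 0.38130.

k = 1.35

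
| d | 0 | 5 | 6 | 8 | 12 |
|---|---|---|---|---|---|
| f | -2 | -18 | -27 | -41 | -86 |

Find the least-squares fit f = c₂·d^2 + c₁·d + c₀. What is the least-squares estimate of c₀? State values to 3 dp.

Sums needed: Σd^2·d^2 = 26753, Σd^2·d = 2581, Σd^2 = 269, Σd·d = 269, Σd = 31, Σ1 = 5.
Right-hand side: Σd^2·f = -16430, Σd·f = -1612, Σf = -174.
So MᵀM·[c₂, c₁, c₀]ᵀ = Mᵀf: [[26753, 2581, 269]; [2581, 269, 31]; [269, 31, 5]]·[c₂, c₁, c₀]ᵀ = [-16430, -1612, -174]ᵀ.
Solving the 3×3 system (Gaussian elimination) gives c₂ = -2591/5057, c₁ = -12902/15171, c₀ = -29771/15171.

c₀ = -1.962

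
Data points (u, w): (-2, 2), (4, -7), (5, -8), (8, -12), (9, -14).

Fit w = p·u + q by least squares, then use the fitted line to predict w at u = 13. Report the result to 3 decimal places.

ŵ = -19.508

The normal equations are: 190·p + 24·q = -294;  24·p + 5·q = -39.
Determinant 190·5 − 24² = 374.
p = ((-294)·5 − 24·(-39))/374 = -267/187; q = (190·(-39) − 24·(-294))/374 = -177/187.
At u = 13: ŵ = (-267/187)·(13) + (-177/187)·(1) = -3648/187.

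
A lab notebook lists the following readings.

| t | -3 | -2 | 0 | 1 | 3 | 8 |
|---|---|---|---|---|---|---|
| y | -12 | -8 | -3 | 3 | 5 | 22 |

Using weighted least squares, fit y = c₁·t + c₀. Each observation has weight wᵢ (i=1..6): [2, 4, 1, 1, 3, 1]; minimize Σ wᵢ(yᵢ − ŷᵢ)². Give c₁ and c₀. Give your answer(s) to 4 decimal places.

Entries of MᵀWM: Σwᵢ·t·t = 126, Σwᵢ·t = 4, Σwᵢ·1 = 12.
And Σwᵢ·t·y = 360, Σwᵢ·y = -19.
Normal equations: [[126, 4]; [4, 12]]·[c₁, c₀]ᵀ = [360, -19]ᵀ.
Determinant 126·12 − 4² = 1496.
c₁ = (360·12 − 4·(-19))/1496 = 1099/374; c₀ = (126·(-19) − 4·360)/1496 = -1917/748.

c₁ = 2.9385, c₀ = -2.5628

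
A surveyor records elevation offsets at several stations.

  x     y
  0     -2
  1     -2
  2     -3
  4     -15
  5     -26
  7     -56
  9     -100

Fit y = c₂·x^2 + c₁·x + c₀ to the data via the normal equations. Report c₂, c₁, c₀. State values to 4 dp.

The normal equations are: 9860·c₂ + 1270·c₁ + 176·c₀ = -11748;  1270·c₂ + 176·c₁ + 28·c₀ = -1490;  176·c₂ + 28·c₁ + 7·c₀ = -204.
(Σx^2·x^2 = 9860, Σx^2·x = 1270, Σx^2 = 176, Σx·x = 176, Σx = 28, Σ1 = 7, Σx^2·y = -11748, Σx·y = -1490, Σy = -204.)
Row-reducing yields c₂ = -73715/48081, c₁ = 145564/48081, c₀ = -43356/16027.

c₂ = -1.5331, c₁ = 3.0275, c₀ = -2.7052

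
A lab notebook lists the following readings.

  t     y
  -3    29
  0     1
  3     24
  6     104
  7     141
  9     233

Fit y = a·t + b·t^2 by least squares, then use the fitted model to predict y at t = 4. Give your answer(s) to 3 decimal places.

From the data, Σt·t = 184, Σt·t^2 = 1288, Σt^2·t^2 = 10420.
Moment sums: Σt·y = 3693, Σt^2·y = 30003.
So AᵀA·[a, b]ᵀ = Aᵀy: [[184, 1288]; [1288, 10420]]·[a, b]ᵀ = [3693, 30003]ᵀ.
Eliminating b: 10420·(row 1) − 1288·(row 2) gives 258336·a = 10420·3693 − 1288·30003 = -162804, so a = -13567/21528.
Then b = (30003 − 1288·(-13567/21528))/10420 = 346/117.
At t = 4: ŷ = (-13567/21528)·(4) + (346/117)·(16) = 80363/1794.

ŷ = 44.795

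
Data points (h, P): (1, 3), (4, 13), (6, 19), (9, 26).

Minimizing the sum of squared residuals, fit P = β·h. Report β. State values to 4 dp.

Forming XᵀX = [[134]] and XᵀP = [403]ᵀ gives XᵀX·[β]ᵀ = XᵀP.
β = 403/134 = 3.00746.

β = 3.0075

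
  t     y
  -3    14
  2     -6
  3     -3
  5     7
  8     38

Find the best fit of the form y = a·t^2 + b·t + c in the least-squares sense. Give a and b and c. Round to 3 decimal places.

a = 1.017, b = -2.899, c = -3.883

The normal equations are: 4899·a + 645·b + 111·c = 2682;  645·a + 111·b + 15·c = 276;  111·a + 15·b + 5·c = 50.
(Σt^2·t^2 = 4899, Σt^2·t = 645, Σt^2 = 111, Σt·t = 111, Σt = 15, Σ1 = 5, Σt^2·y = 2682, Σt·y = 276, Σy = 50.)
Solving the 3×3 system (Gaussian elimination) gives a = 8950/8799, b = -25511/8799, c = -1627/419.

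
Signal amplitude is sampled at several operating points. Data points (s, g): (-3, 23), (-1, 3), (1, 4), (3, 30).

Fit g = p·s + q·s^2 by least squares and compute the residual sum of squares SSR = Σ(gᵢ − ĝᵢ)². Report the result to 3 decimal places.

SSR = 1.410

Sums needed: Σs·s = 20, Σs·s^2 = 0, Σs^2·s^2 = 164.
And Σs·g = 22, Σs^2·g = 484.
MᵀM·[p, q]ᵀ = Mᵀg becomes [[20, 0]; [0, 164]]·[p, q]ᵀ = [22, 484]ᵀ.
Determinant 20·164 − 0² = 3280.
p = (22·164 − 0·484)/3280 = 11/10; q = (20·484 − 0·22)/3280 = 121/41.
Residuals: -107/410, 471/410, -21/410, 57/410; SSR = 289/205.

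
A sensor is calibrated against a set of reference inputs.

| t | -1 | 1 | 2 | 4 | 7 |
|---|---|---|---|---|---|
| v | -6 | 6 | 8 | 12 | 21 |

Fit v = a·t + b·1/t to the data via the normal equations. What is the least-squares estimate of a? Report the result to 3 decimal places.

Normal-equation sums: Σt·t = 71, Σt·1/t = 5, Σ1/t·1/t = 1829/784.
And Σt·v = 223, Σ1/t·v = 22.
AᵀA·[a, b]ᵀ = Aᵀv becomes [[71, 5]; [5, 1829/784]]·[a, b]ᵀ = [223, 22]ᵀ.
Determinant 71·(1829/784) − 5² = 110259/784.
a = (223·(1829/784) − 5·22)/(110259/784) = 107209/36753; b = (71·22 − 5·223)/(110259/784) = 116816/36753.

a = 2.917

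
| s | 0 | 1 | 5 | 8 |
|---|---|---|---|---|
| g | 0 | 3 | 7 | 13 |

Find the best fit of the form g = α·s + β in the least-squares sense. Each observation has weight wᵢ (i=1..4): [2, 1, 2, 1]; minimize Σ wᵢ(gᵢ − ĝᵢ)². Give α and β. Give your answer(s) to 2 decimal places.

α = 1.50, β = 0.26

Setting ∂/∂α … = 0 gives: 115·α + 19·β = 177;  19·α + 6·β = 30.
det = 115·6 − 19² = 329.
α = (177·6 − 19·30)/329 = 492/329; β = (115·30 − 19·177)/329 = 87/329.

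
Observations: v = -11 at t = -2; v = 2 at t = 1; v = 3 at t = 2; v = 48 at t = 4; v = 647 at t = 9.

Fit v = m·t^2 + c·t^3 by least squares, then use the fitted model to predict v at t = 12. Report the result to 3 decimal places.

v̂ = 1579.694

From the data, Σt^2·t^2 = 6850, Σt^2·t^3 = 60074, Σt^3·t^3 = 535666.
For Mᵀv: Σt^2·v = 53145, Σt^3·v = 474849.
MᵀM·[m, c]ᵀ = Mᵀv becomes [[6850, 60074]; [60074, 535666]]·[m, c]ᵀ = [53145, 474849]ᵀ.
det = 6850·535666 − 60074² = 60426624.
m = (53145·535666 − 60074·474849)/60426624 = -2421219/2517776; c = (6850·474849 − 60074·53145)/60426624 = 2503455/2517776.
At t = 12: v̂ = (-2421219/2517776)·(144) + (2503455/2517776)·(1728) = 6718437/4253.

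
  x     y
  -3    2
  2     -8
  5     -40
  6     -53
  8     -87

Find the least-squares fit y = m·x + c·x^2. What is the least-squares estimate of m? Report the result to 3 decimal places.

The normal equations are: 138·m + 834·c = -1236;  834·m + 6114·c = -8490.
Eliminating c: 6114·(row 1) − 834·(row 2) gives 148176·m = 6114·(-1236) − 834·(-8490) = -476244, so m = -13229/4116.
Then c = ((-8490) − 834·(-13229/4116))/6114 = -3911/4116.

m = -3.214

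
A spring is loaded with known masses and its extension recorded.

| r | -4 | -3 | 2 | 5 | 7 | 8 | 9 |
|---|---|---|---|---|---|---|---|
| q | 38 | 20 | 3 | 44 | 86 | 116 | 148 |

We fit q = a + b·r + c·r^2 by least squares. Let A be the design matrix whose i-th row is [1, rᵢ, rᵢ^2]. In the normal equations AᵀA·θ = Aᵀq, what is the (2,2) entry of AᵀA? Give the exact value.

248

Row 2 ↔ basis r, column 2 ↔ basis r, so (AᵀA)_{2,2} = Σᵢ (r)·(r) = (-4)·(-4) + (-3)·(-3) + (2)·(2) + (5)·(5) + (7)·(7) + (8)·(8) + (9)·(9) = 248.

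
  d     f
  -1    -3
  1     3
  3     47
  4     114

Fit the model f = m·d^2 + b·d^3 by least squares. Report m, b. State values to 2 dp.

From the data, Σd^2·d^2 = 339, Σd^2·d^3 = 1267, Σd^3·d^3 = 4827.
Moment sums: Σd^2·f = 2247, Σd^3·f = 8571.
So AᵀA·[m, b]ᵀ = Aᵀf: [[339, 1267]; [1267, 4827]]·[m, b]ᵀ = [2247, 8571]ᵀ.
det = 339·4827 − 1267² = 31064.
m = (2247·4827 − 1267·8571)/31064 = -3297/7766; b = (339·8571 − 1267·2247)/31064 = 14655/7766.

m = -0.42, b = 1.89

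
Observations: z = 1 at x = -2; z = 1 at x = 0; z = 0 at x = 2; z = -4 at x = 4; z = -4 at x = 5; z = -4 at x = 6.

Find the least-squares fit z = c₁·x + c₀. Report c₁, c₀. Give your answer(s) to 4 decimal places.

c₁ = -0.7789, c₀ = 0.2807

MᵀM·[c₁, c₀]ᵀ = Mᵀz reads: 85·c₁ + 15·c₀ = -62;  15·c₁ + 6·c₀ = -10.
det = 85·6 − 15² = 285.
c₁ = ((-62)·6 − 15·(-10))/285 = -74/95; c₀ = (85·(-10) − 15·(-62))/285 = 16/57.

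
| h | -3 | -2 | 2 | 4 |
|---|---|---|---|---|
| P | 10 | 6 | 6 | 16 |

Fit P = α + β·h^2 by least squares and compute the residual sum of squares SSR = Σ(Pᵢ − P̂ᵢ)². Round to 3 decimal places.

SSR = 0.021

The normal equations are: 4·α + 33·β = 38;  33·α + 369·β = 394.
Δ = 4·369 − 33² = 387.
α = (38·369 − 33·394)/387 = 340/129; β = (4·394 − 33·38)/387 = 322/387.
Residuals: -16/129, 14/387, 14/387, 20/387; SSR = 8/387.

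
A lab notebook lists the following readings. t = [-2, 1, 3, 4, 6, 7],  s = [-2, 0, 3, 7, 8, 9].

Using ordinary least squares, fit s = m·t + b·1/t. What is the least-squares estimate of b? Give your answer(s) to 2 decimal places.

b = -1.35

From the data, Σt·t = 115, Σt·1/t = 6, Σ1/t·1/t = 10385/7056.
And Σt·s = 152, Σ1/t·s = 535/84.
XᵀX·[m, b]ᵀ = Xᵀs becomes [[115, 6]; [6, 10385/7056]]·[m, b]ᵀ = [152, 535/84]ᵀ.
det = 115·(10385/7056) − 6² = 940259/7056.
m = (152·(10385/7056) − 6·(535/84))/(940259/7056) = 1308880/940259; b = (115·(535/84) − 6·152)/(940259/7056) = -1266972/940259.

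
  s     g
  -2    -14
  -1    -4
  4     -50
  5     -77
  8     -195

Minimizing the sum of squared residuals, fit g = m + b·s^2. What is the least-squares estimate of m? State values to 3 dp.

Setting ∂/∂m … = 0 gives: 5·m + 110·b = -340;  110·m + 4994·b = -15265.
Δ = 5·4994 − 110² = 12870.
m = ((-340)·4994 − 110·(-15265))/12870 = -19/13; b = (5·(-15265) − 110·(-340))/12870 = -865/286.

m = -1.462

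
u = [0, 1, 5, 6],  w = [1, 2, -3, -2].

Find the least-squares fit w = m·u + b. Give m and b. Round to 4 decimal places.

m = -0.7308, b = 1.6923

Setting ∂/∂m … = 0 gives: 62·m + 12·b = -25;  12·m + 4·b = -2.
det = 62·4 − 12² = 104.
m = ((-25)·4 − 12·(-2))/104 = -19/26; b = (62·(-2) − 12·(-25))/104 = 22/13.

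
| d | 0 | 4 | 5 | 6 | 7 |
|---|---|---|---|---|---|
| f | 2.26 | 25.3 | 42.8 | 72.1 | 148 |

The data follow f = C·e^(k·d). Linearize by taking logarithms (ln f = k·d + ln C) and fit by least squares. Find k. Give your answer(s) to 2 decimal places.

k = 0.59

Let Y = ln f. Fitting Y = k·d + ln C by least squares:
Sums: Σd = 22.0000, Σ(d)² = 126.0000, Σln f = 17.0780, Σd·ln f = 92.3547.
Normal system: [[126.0000, 22.0000]; [22.0000, 5]]·[k, ln C]ᵀ = [92.3547, 17.0780]ᵀ.
Δ = 126.0000·5 − (22.0000)² = 146.0000; k = (92.3547·5 − 22.0000·17.0780)/146.0000 = 0.58944, ln C = (126.0000·17.0780 − 22.0000·92.3547)/146.0000 = 0.82206.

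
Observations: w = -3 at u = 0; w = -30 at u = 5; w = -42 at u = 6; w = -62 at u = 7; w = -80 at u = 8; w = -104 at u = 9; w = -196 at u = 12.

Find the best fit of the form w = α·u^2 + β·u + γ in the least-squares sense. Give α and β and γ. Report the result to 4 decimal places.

From the data, Σu^2·u^2 = 35715, Σu^2·u = 3653, Σu^2 = 399, Σu·u = 399, Σu = 47, Σ1 = 7.
For Xᵀw: Σu^2·w = -47068, Σu·w = -4764, Σw = -517.
Normal equations: [[35715, 3653, 399]; [3653, 399, 47]; [399, 47, 7]]·[α, β, γ]ᵀ = [-47068, -4764, -517]ᵀ.
Row-reducing yields α = -19785/12634, β = 35221/12634, γ = -20925/6317.

α = -1.5660, β = 2.7878, γ = -3.3125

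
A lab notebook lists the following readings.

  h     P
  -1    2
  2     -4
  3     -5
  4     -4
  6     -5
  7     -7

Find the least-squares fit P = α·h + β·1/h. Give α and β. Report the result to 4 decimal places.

α = -0.9427, β = -1.9324

With design matrix X, XᵀX = [[115, 6]; [6, 10385/7056]] and XᵀP = [-120, -17/2]ᵀ.
Eliminating β: (10385/7056)·(row 1) − 6·(row 2) gives (940259/7056)·α = (10385/7056)·(-120) − 6·(-17/2) = -36931/294, so α = -886344/940259.
Then β = ((-17/2) − 6·(-886344/940259))/(10385/7056) = -1816920/940259.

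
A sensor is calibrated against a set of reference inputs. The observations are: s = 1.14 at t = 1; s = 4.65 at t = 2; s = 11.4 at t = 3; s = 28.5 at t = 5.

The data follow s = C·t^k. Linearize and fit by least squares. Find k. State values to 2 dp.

k = 2.02

Let Y = ln s. Fitting Y = k·ln t + ln C by least squares:
XᵀX = [[4.2777, 3.4012]; [3.4012, 4]], rhs = [9.1303, 7.4514]ᵀ  (here Σln t = 3.4012, Σ(ln t)² = 4.2777, Σln s = 7.4514, Σln t·ln s = 9.1303).
Slope k = (n·Σln t·ln s − Σln t·Σln s)/(n·Σ(ln t)² − (Σln t)²) = (4·9.1303 − 3.4012·7.4514)/5.5426 = 2.01666; ln C = (Σln s − k·Σln t)/n = 0.14808.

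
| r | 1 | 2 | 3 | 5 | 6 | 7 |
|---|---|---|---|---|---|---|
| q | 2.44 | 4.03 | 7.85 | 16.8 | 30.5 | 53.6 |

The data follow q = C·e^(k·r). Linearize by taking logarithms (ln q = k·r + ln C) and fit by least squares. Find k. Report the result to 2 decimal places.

Linearized form: ln q = k·r + ln C. From the 6 transformed points,
Σr = 24.0000, Σ(r)² = 124.0000, Σln q = 14.5669, Σr·ln q = 72.3452.
Equations: 124.0000·k + 24.0000·ln C = 72.3452;  24.0000·k + 6·ln C = 14.5669.
Δ = 124.0000·6 − (24.0000)² = 168.0000; k = (72.3452·6 − 24.0000·14.5669)/168.0000 = 0.50277, ln C = (124.0000·14.5669 − 24.0000·72.3452)/168.0000 = 0.41676.

k = 0.50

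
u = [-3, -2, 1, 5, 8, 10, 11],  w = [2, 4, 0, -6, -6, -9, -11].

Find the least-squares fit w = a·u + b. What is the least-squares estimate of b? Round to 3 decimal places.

b = 0.487

Entries of AᵀA: Σu·u = 324, Σu = 30, Σ1 = 7.
And Σu·w = -303, Σw = -26.
AᵀA·[a, b]ᵀ = Aᵀw becomes [[324, 30]; [30, 7]]·[a, b]ᵀ = [-303, -26]ᵀ.
Eliminating b: 7·(row 1) − 30·(row 2) gives 1368·a = 7·(-303) − 30·(-26) = -1341, so a = -149/152.
Then b = ((-26) − 30·(-149/152))/7 = 37/76.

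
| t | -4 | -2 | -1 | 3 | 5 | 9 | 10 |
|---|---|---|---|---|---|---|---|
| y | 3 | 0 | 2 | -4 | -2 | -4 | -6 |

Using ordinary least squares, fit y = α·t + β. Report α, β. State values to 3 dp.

With design matrix X, XᵀX = [[236, 20]; [20, 7]] and Xᵀy = [-132, -11]ᵀ.
Δ = 236·7 − 20² = 1252.
α = ((-132)·7 − 20·(-11))/1252 = -176/313; β = (236·(-11) − 20·(-132))/1252 = 11/313.

α = -0.562, β = 0.035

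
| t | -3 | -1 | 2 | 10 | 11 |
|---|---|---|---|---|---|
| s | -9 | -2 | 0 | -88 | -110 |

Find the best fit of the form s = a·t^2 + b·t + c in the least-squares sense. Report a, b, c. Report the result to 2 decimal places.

MᵀM·[a, b, c]ᵀ = Mᵀs reads: 24739·a + 2311·b + 235·c = -22193;  2311·a + 235·b + 19·c = -2061;  235·a + 19·b + 5·c = -209.
(Σt^2·t^2 = 24739, Σt^2·t = 2311, Σt^2 = 235, Σt·t = 235, Σt = 19, Σ1 = 5, Σt^2·s = -22193, Σt·s = -2061, Σs = -209.)
Row-reducing yields a = -67973/68331, b = 60344/68331, c = 36396/22777.

a = -0.99, b = 0.88, c = 1.60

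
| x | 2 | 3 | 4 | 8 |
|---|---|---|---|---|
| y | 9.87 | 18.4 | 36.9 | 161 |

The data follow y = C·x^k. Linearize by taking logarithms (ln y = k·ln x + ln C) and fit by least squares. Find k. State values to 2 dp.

With ln yᵢ as the transformed response and ln xᵢ as the regressor:
Over the data: Σln x = 5.2575, Σ(ln x)² = 7.9333, Σln y = 13.8915, Σln x·ln y = 20.3550.
Normal system: [[7.9333, 5.2575]; [5.2575, 4]]·[k, ln C]ᵀ = [20.3550, 13.8915]ᵀ.
Slope k = (n·Σln x·ln y − Σln x·Σln y)/(n·Σ(ln x)² − (Σln x)²) = (4·20.3550 − 5.2575·13.8915)/4.0919 = 2.04936; ln C = (Σln y − k·Σln x)/n = 0.77924.

k = 2.05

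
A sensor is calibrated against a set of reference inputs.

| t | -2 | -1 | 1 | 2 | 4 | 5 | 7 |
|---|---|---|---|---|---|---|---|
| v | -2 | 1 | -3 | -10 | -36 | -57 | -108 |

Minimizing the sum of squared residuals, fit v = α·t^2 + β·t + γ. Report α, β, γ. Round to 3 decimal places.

α = -1.968, β = -1.834, γ = 1.597

Entries of MᵀM: Σt^2·t^2 = 3316, Σt^2·t = 532, Σt^2 = 100, Σt·t = 100, Σt = 16, Σ1 = 7.
And Σt^2·v = -7343, Σt·v = -1205, Σv = -215.
MᵀM·[α, β, γ]ᵀ = Mᵀv becomes [[3316, 532, 100]; [532, 100, 16]; [100, 16, 7]]·[α, β, γ]ᵀ = [-7343, -1205, -215]ᵀ.
Solving the 3×3 system (Gaussian elimination) gives α = -5291/2688, β = -1643/896, γ = 1073/672.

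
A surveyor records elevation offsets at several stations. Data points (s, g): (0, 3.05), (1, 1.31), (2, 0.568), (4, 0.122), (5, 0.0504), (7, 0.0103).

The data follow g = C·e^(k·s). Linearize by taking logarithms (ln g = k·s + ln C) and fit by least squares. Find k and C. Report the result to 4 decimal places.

Linearized form: ln g = k·s + ln C. From the 6 transformed points,
AᵀA = [[95.0000, 19.0000]; [19.0000, 6]], rhs = [-56.2443, -8.8476]ᵀ  (here Σs = 19.0000, Σ(s)² = 95.0000, Σln g = -8.8476, Σs·ln g = -56.2443).
Solving (det = 209.0000): k = -0.81034, ln C = 1.09149, so C = exp(1.09149) = 2.97871.

k = -0.8103, C = 2.9787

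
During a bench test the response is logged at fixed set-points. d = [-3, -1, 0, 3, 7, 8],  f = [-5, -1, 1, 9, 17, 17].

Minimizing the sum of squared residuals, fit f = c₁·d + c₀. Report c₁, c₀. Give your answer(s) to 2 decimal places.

c₁ = 2.11, c₀ = 1.42

From the data, Σd·d = 132, Σd = 14, Σ1 = 6.
For Aᵀf: Σd·f = 298, Σf = 38.
Normal equations: [[132, 14]; [14, 6]]·[c₁, c₀]ᵀ = [298, 38]ᵀ.
Eliminating c₀: 6·(row 1) − 14·(row 2) gives 596·c₁ = 6·298 − 14·38 = 1256, so c₁ = 314/149.
Then c₀ = (38 − 14·(314/149))/6 = 211/149.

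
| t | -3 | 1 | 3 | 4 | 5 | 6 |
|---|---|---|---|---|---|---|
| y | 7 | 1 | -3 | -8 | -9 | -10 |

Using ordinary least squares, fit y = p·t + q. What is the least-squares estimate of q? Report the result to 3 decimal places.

q = 1.700

MᵀM·[p, q]ᵀ = Mᵀy reads: 96·p + 16·q = -166;  16·p + 6·q = -22.
(Σt·t = 96, Σt = 16, Σ1 = 6, Σt·y = -166, Σy = -22.)
Eliminating q: 6·(row 1) − 16·(row 2) gives 320·p = 6·(-166) − 16·(-22) = -644, so p = -161/80.
Then q = ((-22) − 16·(-161/80))/6 = 17/10.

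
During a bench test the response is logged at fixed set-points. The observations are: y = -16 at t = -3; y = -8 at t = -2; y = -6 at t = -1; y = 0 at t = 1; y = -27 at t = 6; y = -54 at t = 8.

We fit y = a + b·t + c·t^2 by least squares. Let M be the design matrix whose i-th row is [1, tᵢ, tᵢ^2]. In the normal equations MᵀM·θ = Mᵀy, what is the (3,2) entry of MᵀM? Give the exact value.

693

Row 3 ↔ basis t^2, column 2 ↔ basis t, so (MᵀM)_{3,2} = Σᵢ (t^2)·(t) = (9)·(-3) + (4)·(-2) + (1)·(-1) + (1)·(1) + (36)·(6) + (64)·(8) = 693.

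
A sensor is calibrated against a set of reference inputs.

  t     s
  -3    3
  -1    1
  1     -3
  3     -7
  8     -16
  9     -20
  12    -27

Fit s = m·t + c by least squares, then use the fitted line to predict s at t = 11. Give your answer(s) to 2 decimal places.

Setting ∂/∂m … = 0 gives: 309·m + 29·c = -666;  29·m + 7·c = -69.
det = 309·7 − 29² = 1322.
m = ((-666)·7 − 29·(-69))/1322 = -2661/1322; c = (309·(-69) − 29·(-666))/1322 = -2007/1322.
At t = 11: ŝ = (-2661/1322)·(11) + (-2007/1322)·(1) = -15639/661.

ŝ = -23.66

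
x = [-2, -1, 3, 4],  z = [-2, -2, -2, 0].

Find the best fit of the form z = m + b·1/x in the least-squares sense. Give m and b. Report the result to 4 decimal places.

Compute the Gram sums: Σ1 = 4, Σ1/x = -11/12, Σ1/x·1/x = 205/144.
Right-hand side: Σz = -6, Σ1/x·z = 7/3.
Normal equations: [[4, -11/12]; [-11/12, 205/144]]·[m, b]ᵀ = [-6, 7/3]ᵀ.
Eliminating b: (205/144)·(row 1) − (-11/12)·(row 2) gives (233/48)·m = (205/144)·(-6) − (-11/12)·(7/3) = -461/72, so m = -922/699.
Then b = ((7/3) − (-11/12)·(-922/699))/(205/144) = 184/233.

m = -1.3190, b = 0.7897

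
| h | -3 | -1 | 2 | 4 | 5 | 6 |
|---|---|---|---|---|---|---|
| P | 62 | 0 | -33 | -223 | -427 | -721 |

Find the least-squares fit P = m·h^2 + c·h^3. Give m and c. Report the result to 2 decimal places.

m = -2.07, c = -2.99

Normal-equation sums: Σh^2·h^2 = 2275, Σh^2·h^3 = 11713, Σh^3·h^3 = 67171.
Right-hand side: Σh^2·P = -39773, Σh^3·P = -225321.
Normal equations: [[2275, 11713]; [11713, 67171]]·[m, c]ᵀ = [-39773, -225321]ᵀ.
Eliminating c: 67171·(row 1) − 11713·(row 2) gives 15619656·m = 67171·(-39773) − 11713·(-225321) = -32407310, so m = -1246435/600756.
Then c = ((-225321) − 11713·(-1246435/600756))/67171 = -1797851/600756.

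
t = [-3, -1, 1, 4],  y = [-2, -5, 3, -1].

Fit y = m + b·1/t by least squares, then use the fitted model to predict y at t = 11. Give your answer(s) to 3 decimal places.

ŷ = -0.822

From the data, Σ1 = 4, Σ1/t = -1/12, Σ1/t·1/t = 313/144.
For Aᵀy: Σy = -5, Σ1/t·y = 101/12.
So AᵀA·[m, b]ᵀ = Aᵀy: [[4, -1/12]; [-1/12, 313/144]]·[m, b]ᵀ = [-5, 101/12]ᵀ.
Eliminating b: (313/144)·(row 1) − (-1/12)·(row 2) gives (139/16)·m = (313/144)·(-5) − (-1/12)·(101/12) = -61/6, so m = -488/417.
Then b = ((101/12) − (-1/12)·(-488/417))/(313/144) = 532/139.
At t = 11: ŷ = (-488/417)·(1) + (532/139)·(1/11) = -3772/4587.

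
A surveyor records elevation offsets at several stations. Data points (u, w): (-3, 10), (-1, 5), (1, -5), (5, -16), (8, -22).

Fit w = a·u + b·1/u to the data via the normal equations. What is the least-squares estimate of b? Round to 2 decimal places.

b = -2.34

Forming XᵀX = [[100, 5]; [5, 31201/14400]] and Xᵀw = [-296, -1157/60]ᵀ gives XᵀX·[a, b]ᵀ = Xᵀw.
Determinant 100·(31201/14400) − 5² = 27601/144.
a = ((-296)·(31201/14400) − 5·(-1157/60))/(27601/144) = -1961774/690025; b = (100·(-1157/60) − 5·(-296))/(27601/144) = -64560/27601.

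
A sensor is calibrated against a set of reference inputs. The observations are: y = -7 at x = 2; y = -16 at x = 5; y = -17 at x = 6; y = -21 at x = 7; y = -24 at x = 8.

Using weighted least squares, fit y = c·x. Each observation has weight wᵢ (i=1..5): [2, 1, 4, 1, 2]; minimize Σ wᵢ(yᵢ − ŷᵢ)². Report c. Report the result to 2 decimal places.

c = -2.96

AᵀWA·[c]ᵀ = AᵀWy reads: 354·c = -1047.
(Σwᵢ·x·x = 354, Σwᵢ·x·y = -1047.)
Hence c = -1047 / 354 ≈ -2.95763.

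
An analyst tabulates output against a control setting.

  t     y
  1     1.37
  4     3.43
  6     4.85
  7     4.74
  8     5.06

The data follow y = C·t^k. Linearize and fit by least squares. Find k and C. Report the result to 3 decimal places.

k = 0.648, C = 1.388

Let Y = ln y. Fitting Y = k·ln t + ln C by least squares:
XᵀX = [[13.2429, 7.2034]; [7.2034, 5]], rhs = [10.9373, 6.3038]ᵀ  (here Σln t = 7.2034, Σ(ln t)² = 13.2429, Σln y = 6.3038, Σln t·ln y = 10.9373).
Slope k = (n·Σln t·ln y − Σln t·Σln y)/(n·Σ(ln t)² − (Σln t)²) = (5·10.9373 − 7.2034·6.3038)/14.3252 = 0.64766; ln C = (Σln y − k·Σln t)/n = 0.32767, so C = exp(0.32767) = 1.38774.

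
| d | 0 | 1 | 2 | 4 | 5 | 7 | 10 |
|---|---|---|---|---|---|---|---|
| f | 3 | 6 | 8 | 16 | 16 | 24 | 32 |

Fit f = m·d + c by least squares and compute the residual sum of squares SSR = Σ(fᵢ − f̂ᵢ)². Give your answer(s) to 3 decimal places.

SSR = 5.300

Normal-equation sums: Σd·d = 195, Σd = 29, Σ1 = 7.
For Aᵀf: Σd·f = 654, Σf = 105.
Normal equations: [[195, 29]; [29, 7]]·[m, c]ᵀ = [654, 105]ᵀ.
Determinant 195·7 − 29² = 524.
m = (654·7 − 29·105)/524 = 1533/524; c = (195·105 − 29·654)/524 = 1509/524.
Residuals: 63/524, 51/262, -383/524, 743/524, -395/262, 84/131, -71/524; SSR = 2777/524.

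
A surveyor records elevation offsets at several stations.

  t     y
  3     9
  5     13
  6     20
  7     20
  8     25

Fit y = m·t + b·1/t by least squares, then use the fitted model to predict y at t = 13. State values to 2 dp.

ŷ = 39.80

Entries of XᵀX: Σt·t = 183, Σt·1/t = 5, Σ1/t·1/t = 151649/705600.
Moment sums: Σt·y = 552, Σ1/t·y = 12529/840.
So XᵀX·[m, b]ᵀ = Xᵀy: [[183, 5]; [5, 151649/705600]]·[m, b]ᵀ = [552, 12529/840]ᵀ.
Eliminating b: (151649/705600)·(row 1) − 5·(row 2) gives (3370589/235200)·m = (151649/705600)·552 − 5·(12529/840) = 53973/1225, so m = 10362816/3370589.
Then b = ((12529/840) − 5·(10362816/3370589))/(151649/705600) = -7166040/3370589.
At t = 13: ŷ = (10362816/3370589)·(13) + (-7166040/3370589)·(1/13) = 1744149864/43817657.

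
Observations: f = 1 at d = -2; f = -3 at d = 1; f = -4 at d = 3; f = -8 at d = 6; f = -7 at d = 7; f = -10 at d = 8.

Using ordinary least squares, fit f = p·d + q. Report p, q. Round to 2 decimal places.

p = -1.00, q = -1.32

Setting ∂/∂p … = 0 gives: 163·p + 23·q = -194;  23·p + 6·q = -31.
Δ = 163·6 − 23² = 449.
p = ((-194)·6 − 23·(-31))/449 = -451/449; q = (163·(-31) − 23·(-194))/449 = -591/449.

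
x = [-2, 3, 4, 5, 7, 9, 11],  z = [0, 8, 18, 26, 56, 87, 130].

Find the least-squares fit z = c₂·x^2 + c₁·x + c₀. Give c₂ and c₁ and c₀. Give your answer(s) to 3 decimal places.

c₂ = 1.016, c₁ = 0.896, c₀ = -2.587

MᵀM·[c₂, c₁, c₀]ᵀ = Mᵀz reads: 24581·c₂ + 2611·c₁ + 305·c₀ = 26531;  2611·c₂ + 305·c₁ + 37·c₀ = 2831;  305·c₂ + 37·c₁ + 7·c₀ = 325.
(Σx^2·x^2 = 24581, Σx^2·x = 2611, Σx^2 = 305, Σx·x = 305, Σx = 37, Σ1 = 7, Σx^2·z = 26531, Σx·z = 2831, Σz = 325.)
Row-reducing yields c₂ = 423136/416361, c₁ = 373000/416361, c₀ = -359055/138787.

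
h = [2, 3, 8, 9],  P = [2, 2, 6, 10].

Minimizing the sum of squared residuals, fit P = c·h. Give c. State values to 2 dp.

Setting ∂/∂c … = 0 gives: 158·c = 148.
c = 148/158 = 0.936709.

c = 0.94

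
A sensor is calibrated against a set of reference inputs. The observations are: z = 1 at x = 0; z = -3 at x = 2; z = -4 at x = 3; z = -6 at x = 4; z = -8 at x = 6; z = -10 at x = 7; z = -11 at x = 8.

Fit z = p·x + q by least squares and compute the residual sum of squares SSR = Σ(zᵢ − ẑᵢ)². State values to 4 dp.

MᵀM·[p, q]ᵀ = Mᵀz reads: 178·p + 30·q = -248;  30·p + 7·q = -41.
Determinant 178·7 − 30² = 346.
p = ((-248)·7 − 30·(-41))/346 = -253/173; q = (178·(-41) − 30·(-248))/346 = 71/173.
Residuals: 102/173, -84/173, -4/173, -97/173, 63/173, -30/173, 50/173; SSR = 198/173.

SSR = 1.1445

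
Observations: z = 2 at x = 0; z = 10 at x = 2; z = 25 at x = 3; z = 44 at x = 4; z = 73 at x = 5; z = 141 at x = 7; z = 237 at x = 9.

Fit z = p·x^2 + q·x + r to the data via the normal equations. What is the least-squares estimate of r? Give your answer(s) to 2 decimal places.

Forming MᵀM = [[9940, 1296, 184]; [1296, 184, 30]; [184, 30, 7]] and Mᵀz = [28900, 3756, 532]ᵀ gives MᵀM·[p, q, r]ᵀ = Mᵀz.
Row-reducing yields p = 1621/529, q = -753/529, r = 822/529.

r = 1.55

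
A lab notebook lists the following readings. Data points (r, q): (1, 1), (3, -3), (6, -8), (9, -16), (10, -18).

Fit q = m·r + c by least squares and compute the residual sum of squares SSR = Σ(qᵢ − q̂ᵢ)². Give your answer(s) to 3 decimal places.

SSR = 1.918

Normal-equation sums: Σr·r = 227, Σr = 29, Σ1 = 5.
Right-hand side: Σr·q = -380, Σq = -44.
Determinant 227·5 − 29² = 294.
m = ((-380)·5 − 29·(-44))/294 = -104/49; c = (227·(-44) − 29·(-380))/294 = 172/49.
Residuals: -19/49, -1/7, 60/49, -20/49, -2/7; SSR = 94/49.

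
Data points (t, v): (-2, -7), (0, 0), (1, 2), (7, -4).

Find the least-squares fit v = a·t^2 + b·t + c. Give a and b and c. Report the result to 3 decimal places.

a = -0.447, b = 2.565, c = -0.066

Entries of MᵀM: Σt^2·t^2 = 2418, Σt^2·t = 336, Σt^2 = 54, Σt·t = 54, Σt = 6, Σ1 = 4.
Right-hand side: Σt^2·v = -222, Σt·v = -12, Σv = -9.
MᵀM·[a, b, c]ᵀ = Mᵀv becomes [[2418, 336, 54]; [336, 54, 6]; [54, 6, 4]]·[a, b, c]ᵀ = [-222, -12, -9]ᵀ.
Row-reducing yields a = -109/244, b = 3129/1220, c = -81/1220.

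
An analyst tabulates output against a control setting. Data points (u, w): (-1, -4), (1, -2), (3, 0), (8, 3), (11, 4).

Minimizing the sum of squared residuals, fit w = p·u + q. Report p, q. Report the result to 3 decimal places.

p = 0.661, q = -2.710

The normal equations are: 196·p + 22·q = 70;  22·p + 5·q = 1.
Δ = 196·5 − 22² = 496.
p = (70·5 − 22·1)/496 = 41/62; q = (196·1 − 22·70)/496 = -84/31.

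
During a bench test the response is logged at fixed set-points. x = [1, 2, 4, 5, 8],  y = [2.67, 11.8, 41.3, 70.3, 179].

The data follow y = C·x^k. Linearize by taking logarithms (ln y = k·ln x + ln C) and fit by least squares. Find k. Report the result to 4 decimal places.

k = 2.0048

Taking logs, ln y = k·ln x + ln C, so regress ln y on ln x.
Σln x = 5.7683, Σ(ln x)² = 9.3166, Σln y = 16.6112, Σln x·ln y = 24.5004.
Normal system: [[9.3166, 5.7683]; [5.7683, 5]]·[k, ln C]ᵀ = [24.5004, 16.6112]ᵀ.
Δ = 9.3166·5 − (5.7683)² = 13.3096; k = (24.5004·5 − 5.7683·16.6112)/13.3096 = 2.00481, ln C = (9.3166·16.6112 − 5.7683·24.5004)/13.3096 = 1.00936.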